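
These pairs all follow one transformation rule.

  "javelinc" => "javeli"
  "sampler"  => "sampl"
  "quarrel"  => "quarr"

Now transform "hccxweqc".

Rule — delete the last 2 characters.
Applying that to "hccxweqc" gives "hccxwe".

hccxwe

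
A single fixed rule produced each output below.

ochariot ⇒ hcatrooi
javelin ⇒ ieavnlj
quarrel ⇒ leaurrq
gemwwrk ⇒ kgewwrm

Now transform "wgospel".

lgewspo

In each case the input is transformed by: sort the characters into reverse alphabetical order, then move the last 3 characters to the front (rotate right by 3).
Applying both steps to "wgospel": "wspolge", then "lgewspo".
(Check on "gemwwrk": → "wwrmkge" → "kgewwrm" ✓)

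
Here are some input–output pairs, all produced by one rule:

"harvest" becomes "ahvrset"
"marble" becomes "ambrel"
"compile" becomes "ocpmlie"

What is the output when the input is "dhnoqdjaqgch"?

hdondqajgqhc

Rule — swap each adjacent pair of characters (1↔2, 3↔4, ...).
So "dhnoqdjaqgch" becomes "hdondqajgqhc".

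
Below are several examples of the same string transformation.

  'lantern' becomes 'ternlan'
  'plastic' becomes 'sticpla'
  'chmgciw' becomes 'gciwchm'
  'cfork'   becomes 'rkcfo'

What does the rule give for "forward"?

What's happening: move the first 3 characters to the end (rotate left by 3).
On "forward" that produces "wardfor".

wardfor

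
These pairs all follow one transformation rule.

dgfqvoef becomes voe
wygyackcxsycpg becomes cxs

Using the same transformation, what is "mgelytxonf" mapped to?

txo

In each case the input is transformed by: swap the front and back halves of the string, then keep only the first 3 characters.
Working it through for "mgelytxonf": intermediate "txonfmgely", final "txo".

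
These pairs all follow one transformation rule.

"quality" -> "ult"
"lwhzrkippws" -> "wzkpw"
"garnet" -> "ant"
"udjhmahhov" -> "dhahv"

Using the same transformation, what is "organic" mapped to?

Rule — keep every other character starting from the second (positions 2nd, 4th, 6th, ...).
So "organic" becomes "rai".

rai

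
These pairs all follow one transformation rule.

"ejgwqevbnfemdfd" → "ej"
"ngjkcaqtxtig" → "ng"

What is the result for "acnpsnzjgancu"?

The rule is to keep only the first 2 characters.
"acnpsnzjgancu" → "ac".

ac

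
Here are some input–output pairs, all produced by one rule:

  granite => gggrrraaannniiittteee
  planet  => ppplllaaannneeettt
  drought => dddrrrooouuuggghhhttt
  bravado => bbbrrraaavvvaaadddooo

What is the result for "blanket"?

bbblllaaannnkkkeeettt

The rule is to repeat every character 3 times.
"blanket" → "bbblllaaannnkkkeeettt".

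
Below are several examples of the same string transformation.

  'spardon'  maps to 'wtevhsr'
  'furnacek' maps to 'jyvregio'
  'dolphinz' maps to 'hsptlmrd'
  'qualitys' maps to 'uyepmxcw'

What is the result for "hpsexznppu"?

Looking at the pairs, the operation is to shift every letter 4 places forward in the alphabet (wrapping around).
On "hpsexznppu" that produces "ltwibdrtty".

ltwibdrtty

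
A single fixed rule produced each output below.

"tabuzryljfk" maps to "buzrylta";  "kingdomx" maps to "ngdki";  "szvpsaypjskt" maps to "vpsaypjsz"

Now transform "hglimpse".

Rule — delete the last 3 characters, then move the first 2 characters to the end (rotate left by 2).
"hglimpse" → "hglim" → "limhg".

limhg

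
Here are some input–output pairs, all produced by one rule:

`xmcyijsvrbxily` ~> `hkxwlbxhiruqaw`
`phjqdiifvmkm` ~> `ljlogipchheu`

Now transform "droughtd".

gsccqntf

The rule is to shift every letter 1 place backward in the alphabet (wrapping around), then move the last 3 characters to the front (rotate right by 3).
"droughtd" → "cqntfgsc" → "gsccqntf".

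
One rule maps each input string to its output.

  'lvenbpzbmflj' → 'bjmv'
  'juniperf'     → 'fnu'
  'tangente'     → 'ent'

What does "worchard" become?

The transformation: sort the characters into alphabetical order, then keep one character in every 3, starting at position 2 (positions 2nd, 5th, 8th, ...).
"worchard" → "acdhorrw" → "cow".

cow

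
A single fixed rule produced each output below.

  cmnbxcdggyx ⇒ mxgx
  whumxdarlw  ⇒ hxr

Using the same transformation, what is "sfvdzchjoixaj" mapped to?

Rule — keep one character in every 3, starting at position 2 (positions 2nd, 5th, 8th, ...).
On "sfvdzchjoixaj" that produces "fzjx".

fzjx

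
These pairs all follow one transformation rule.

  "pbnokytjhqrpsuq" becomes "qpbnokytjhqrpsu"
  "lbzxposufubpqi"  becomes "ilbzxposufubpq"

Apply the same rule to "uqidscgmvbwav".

vuqidscgmvbwa

What's happening: move the last character to the front.
On "uqidscgmvbwav" that produces "vuqidscgmvbwa".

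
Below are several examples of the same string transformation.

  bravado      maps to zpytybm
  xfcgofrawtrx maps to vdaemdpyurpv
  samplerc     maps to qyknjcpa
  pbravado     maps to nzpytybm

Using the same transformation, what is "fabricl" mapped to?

What's happening: shift every letter 2 places backward in the alphabet (wrapping around).
So "fabricl" becomes "dyzpgaj".

dyzpgaj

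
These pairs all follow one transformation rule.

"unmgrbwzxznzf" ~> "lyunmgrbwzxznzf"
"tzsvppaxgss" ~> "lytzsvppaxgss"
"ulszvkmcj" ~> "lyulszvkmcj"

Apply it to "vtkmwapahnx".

lyvtkmwapahnx

In each case the input is transformed by: prepend "ly".
Applying that to "vtkmwapahnx" gives "lyvtkmwapahnx".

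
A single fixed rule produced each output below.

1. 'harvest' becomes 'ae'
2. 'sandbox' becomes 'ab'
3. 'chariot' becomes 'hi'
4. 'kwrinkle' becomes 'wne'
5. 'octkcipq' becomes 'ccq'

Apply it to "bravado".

Each output is the input with this applied: keep one character in every 3, starting at position 2 (positions 2nd, 5th, 8th, ...).
Doing the same to "bravado": "ra".

ra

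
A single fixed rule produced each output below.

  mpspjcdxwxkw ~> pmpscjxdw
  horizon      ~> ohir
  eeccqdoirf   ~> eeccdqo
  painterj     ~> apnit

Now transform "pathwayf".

Rule — delete the last 3 characters, then swap each adjacent pair of characters (1↔2, 3↔4, ...).
Starting from "pathwayf": after the first operation, "pathw"; after the second, "aphtw".

aphtw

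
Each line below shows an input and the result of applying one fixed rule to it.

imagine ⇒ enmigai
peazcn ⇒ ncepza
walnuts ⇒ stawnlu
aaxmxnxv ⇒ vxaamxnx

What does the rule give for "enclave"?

evnelca

What's happening: move the last 2 characters to the front (rotate right by 2), then swap each adjacent pair of characters (1↔2, 3↔4, ...).
Applying that to "enclave" gives "evnelca".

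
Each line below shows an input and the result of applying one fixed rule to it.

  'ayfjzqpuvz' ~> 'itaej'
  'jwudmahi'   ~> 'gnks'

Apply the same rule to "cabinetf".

ksop

The transformation: shift every letter 10 places forward in the alphabet (wrapping around), then keep every other character starting from the second (positions 2nd, 4th, 6th, ...).
Working it through for "cabinetf": intermediate "mklsxodp", final "ksop".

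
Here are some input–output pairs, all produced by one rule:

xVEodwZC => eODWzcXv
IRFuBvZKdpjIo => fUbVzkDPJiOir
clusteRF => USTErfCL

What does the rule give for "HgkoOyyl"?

KOoYYLhG

The pattern: move the first 2 characters to the end (rotate left by 2), then flip the case of every letter.
"HgkoOyyl" → "KOoYYLhG".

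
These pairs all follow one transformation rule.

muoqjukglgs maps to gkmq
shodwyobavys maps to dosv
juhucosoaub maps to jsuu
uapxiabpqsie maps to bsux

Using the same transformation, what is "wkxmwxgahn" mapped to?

Each output is the input with this applied: keep one character in every 3, starting at position 1 (positions 1st, 4th, 7th, ...), then sort the characters into alphabetical order.
Working it through for "wkxmwxgahn": intermediate "wmgn", final "gmnw".

gmnw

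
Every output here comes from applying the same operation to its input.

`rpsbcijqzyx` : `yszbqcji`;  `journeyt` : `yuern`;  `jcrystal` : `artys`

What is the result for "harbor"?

Each output is the input with this applied: take characters alternately from the front and the back (1st, last, 2nd, 2nd-last, ...), then delete the first 3 characters.
Starting from "harbor": after the first operation, "hraorb"; after the second, "orb".

orb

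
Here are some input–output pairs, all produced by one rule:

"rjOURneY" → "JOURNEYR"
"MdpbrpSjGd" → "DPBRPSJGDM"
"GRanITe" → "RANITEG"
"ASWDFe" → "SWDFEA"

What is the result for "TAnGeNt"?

What's happening: move the first character to the end, then convert every letter to uppercase.
"TAnGeNt" → "AnGeNtT" → "ANGENTT".

ANGENTT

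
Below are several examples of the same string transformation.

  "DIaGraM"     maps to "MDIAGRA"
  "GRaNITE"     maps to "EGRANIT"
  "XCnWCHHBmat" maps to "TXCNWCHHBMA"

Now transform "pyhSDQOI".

Looking at the pairs, the operation is to move the last character to the front, then convert every letter to uppercase.
Applying that to "pyhSDQOI" gives "IPYHSDQO".

IPYHSDQO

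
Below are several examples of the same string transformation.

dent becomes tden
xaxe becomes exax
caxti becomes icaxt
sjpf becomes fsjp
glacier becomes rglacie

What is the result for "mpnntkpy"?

ympnntkp

Each output is the input with this applied: move the last character to the front.
On "mpnntkpy" that produces "ympnntkp".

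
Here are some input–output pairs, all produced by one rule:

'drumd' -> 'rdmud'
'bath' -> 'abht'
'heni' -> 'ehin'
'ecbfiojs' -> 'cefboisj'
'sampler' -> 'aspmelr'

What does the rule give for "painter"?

apnietr

The pattern: swap each adjacent pair of characters (1↔2, 3↔4, ...).
For "painter" the result is "apnietr".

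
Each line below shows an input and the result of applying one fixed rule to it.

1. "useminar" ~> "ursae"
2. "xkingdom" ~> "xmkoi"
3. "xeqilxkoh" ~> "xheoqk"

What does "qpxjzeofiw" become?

What's happening: take characters alternately from the front and the back (1st, last, 2nd, 2nd-last, ...), then delete the last 3 characters.
For "qpxjzeofiw", step one produces "qwpixfjoze"; step two turns that into "qwpixfj".

qwpixfj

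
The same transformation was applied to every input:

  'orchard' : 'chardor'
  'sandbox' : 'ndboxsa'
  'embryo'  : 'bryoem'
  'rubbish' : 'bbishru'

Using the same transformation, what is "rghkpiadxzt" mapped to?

hkpiadxztrg

Looking at the pairs, the operation is to move the first 2 characters to the end (rotate left by 2).
"rghkpiadxzt" → "hkpiadxztrg".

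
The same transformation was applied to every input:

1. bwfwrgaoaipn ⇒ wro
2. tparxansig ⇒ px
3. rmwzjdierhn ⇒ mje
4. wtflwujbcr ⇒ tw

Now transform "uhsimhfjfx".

hm

Looking at the pairs, the operation is to delete the last 3 characters, then keep one character in every 3, starting at position 2 (positions 2nd, 5th, 8th, ...).
"uhsimhfjfx" → "uhsimhf" → "hm".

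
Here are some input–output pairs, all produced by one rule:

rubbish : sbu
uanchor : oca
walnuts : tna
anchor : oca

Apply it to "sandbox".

oda

Looking at the pairs, the operation is to reverse the string, then keep every other character starting from the second (positions 2nd, 4th, 6th, ...).
For "sandbox", step one produces "xobdnas"; step two turns that into "oda".
(Check on "walnuts": → "stunlaw" → "tna" ✓)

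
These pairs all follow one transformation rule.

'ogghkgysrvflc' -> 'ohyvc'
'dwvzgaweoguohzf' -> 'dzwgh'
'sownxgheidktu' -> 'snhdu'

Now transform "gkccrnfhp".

gcf

Looking at the pairs, the operation is to keep one character in every 3, starting at position 1 (positions 1st, 4th, 7th, ...).
So "gkccrnfhp" becomes "gcf".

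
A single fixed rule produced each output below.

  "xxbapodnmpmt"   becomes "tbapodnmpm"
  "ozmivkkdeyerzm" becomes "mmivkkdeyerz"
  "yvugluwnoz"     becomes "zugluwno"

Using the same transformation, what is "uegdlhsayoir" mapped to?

The pattern: delete the first 2 characters, then move the last character to the front.
On "uegdlhsayoir" that produces "rgdlhsayoi".

rgdlhsayoi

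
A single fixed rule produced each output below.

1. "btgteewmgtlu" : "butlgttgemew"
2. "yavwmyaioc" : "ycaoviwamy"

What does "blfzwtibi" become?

Rule — take characters alternately from the front and the back (1st, last, 2nd, 2nd-last, ...).
"blfzwtibi" → "bilbfiztw".

bilbfiztw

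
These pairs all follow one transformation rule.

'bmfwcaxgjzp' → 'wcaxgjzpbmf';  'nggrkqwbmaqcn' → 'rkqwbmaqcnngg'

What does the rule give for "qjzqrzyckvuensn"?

The transformation: move the first 3 characters to the end (rotate left by 3).
"qjzqrzyckvuensn" → "qrzyckvuensnqjz".

qrzyckvuensnqjz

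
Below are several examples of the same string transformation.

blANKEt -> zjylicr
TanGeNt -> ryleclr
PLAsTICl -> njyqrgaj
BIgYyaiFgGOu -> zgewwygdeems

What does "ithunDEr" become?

grfslbcp

What's happening: shift every letter 2 places backward in the alphabet (wrapping around), then convert every letter to lowercase.
Applying that to "ithunDEr" gives "grfslbcp".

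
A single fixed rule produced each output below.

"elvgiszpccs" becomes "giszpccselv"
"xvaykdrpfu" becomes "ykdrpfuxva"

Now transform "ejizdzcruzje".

Rule — move the first 3 characters to the end (rotate left by 3).
On "ejizdzcruzje" that produces "zdzcruzjeeji".

zdzcruzjeeji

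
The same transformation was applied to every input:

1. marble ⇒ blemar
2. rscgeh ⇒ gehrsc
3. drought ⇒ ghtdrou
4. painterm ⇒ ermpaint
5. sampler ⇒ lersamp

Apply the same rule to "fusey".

seyfu

The transformation: move the last 3 characters to the front (rotate right by 3).
For "fusey" the result is "seyfu".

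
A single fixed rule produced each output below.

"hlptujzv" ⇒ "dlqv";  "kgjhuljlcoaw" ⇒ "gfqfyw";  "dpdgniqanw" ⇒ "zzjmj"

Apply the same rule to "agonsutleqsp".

wkopao

The pattern: keep every other character starting from the first (positions 1st, 3rd, 5th, ...), then shift every letter 4 places backward in the alphabet (wrapping around).
Applying both steps to "agonsutleqsp": "aostes", then "wkopao".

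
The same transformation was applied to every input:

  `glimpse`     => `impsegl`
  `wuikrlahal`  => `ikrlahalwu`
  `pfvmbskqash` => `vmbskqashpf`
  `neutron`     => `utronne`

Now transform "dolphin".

lphindo

The rule is to move the first 2 characters to the end (rotate left by 2).
So "dolphin" becomes "lphindo".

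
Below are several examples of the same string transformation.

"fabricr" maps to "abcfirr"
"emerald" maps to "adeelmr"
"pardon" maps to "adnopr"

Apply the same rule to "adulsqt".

adlqstu

Rule — sort the characters into alphabetical order.
Applying that to "adulsqt" gives "adlqstu".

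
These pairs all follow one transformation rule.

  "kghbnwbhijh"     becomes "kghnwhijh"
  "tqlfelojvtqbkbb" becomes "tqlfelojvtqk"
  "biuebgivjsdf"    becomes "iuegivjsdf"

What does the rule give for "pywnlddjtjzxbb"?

The pattern: remove every "b".
For "pywnlddjtjzxbb" the result is "pywnlddjtjzx".

pywnlddjtjzx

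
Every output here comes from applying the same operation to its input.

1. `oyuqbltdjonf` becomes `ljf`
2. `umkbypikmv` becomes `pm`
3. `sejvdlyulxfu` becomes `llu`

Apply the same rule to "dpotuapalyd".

Rule — delete the first 3 characters, then keep one character in every 3, starting at position 3 (positions 3rd, 6th, 9th, ...).
"dpotuapalyd" → "tuapalyd" → "al".

al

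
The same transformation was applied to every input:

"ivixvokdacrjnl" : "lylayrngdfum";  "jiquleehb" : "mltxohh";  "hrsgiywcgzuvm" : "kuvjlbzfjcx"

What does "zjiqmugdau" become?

cmltpxjg

What's happening: shift every letter 3 places forward in the alphabet (wrapping around), then delete the last 2 characters.
Starting from "zjiqmugdau": after the first operation, "cmltpxjgdx"; after the second, "cmltpxjg".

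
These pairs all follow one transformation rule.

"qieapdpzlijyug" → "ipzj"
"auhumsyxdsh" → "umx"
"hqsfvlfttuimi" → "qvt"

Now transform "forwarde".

oa

Rule — keep one character in every 3, starting at position 2 (positions 2nd, 5th, 8th, ...), then delete the last character.
Working it through for "forwarde": intermediate "oae", final "oa".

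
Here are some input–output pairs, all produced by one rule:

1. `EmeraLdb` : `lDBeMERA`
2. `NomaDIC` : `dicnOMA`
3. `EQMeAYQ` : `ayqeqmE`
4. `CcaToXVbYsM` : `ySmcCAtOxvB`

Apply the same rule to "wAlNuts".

Looking at the pairs, the operation is to move the last 3 characters to the front (rotate right by 3), then flip the case of every letter.
Starting from "wAlNuts": after the first operation, "utswAlN"; after the second, "UTSWaLn".
(Check on "NomaDIC": → "DICNoma" → "dicnOMA" ✓)

UTSWaLn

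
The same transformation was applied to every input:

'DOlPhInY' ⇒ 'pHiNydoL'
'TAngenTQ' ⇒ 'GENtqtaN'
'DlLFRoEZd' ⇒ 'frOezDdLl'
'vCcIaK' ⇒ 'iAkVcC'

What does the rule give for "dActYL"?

TylDaC

What's happening: flip the case of every letter, then move the first 3 characters to the end (rotate left by 3).
Applying both steps to "dActYL": "DaCTyl", then "TylDaC".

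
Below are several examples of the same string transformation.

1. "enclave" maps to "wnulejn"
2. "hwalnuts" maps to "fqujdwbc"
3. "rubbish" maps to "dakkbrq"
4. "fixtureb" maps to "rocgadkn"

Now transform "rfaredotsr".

oaajmncxab

Looking at the pairs, the operation is to swap each adjacent pair of characters (1↔2, 3↔4, ...), then shift every letter 9 places forward in the alphabet (wrapping around).
On "rfaredotsr": the first step gives "frradetors", and the second then gives "oaajmncxab".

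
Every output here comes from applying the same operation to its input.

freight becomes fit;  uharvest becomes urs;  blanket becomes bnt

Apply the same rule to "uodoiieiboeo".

The pattern: keep one character in every 3, starting at position 1 (positions 1st, 4th, 7th, ...).
On "uodoiieiboeo" that produces "uoeo".

uoeo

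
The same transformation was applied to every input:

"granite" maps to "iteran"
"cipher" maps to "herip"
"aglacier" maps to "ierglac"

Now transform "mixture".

ureixt

Each output is the input with this applied: delete the first character, then move the last 3 characters to the front (rotate right by 3).
Starting from "mixture": after the first operation, "ixture"; after the second, "ureixt".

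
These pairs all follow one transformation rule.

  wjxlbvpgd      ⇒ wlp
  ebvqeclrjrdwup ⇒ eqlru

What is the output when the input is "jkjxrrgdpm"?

jxgm

Rule — keep one character in every 3, starting at position 1 (positions 1st, 4th, 7th, ...).
On "jkjxrrgdpm" that produces "jxgm".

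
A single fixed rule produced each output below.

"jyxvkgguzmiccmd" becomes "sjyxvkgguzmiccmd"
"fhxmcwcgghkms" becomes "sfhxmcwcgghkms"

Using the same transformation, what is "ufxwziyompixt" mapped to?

The pattern: prepend "s".
For "ufxwziyompixt" the result is "sufxwziyompixt".

sufxwziyompixt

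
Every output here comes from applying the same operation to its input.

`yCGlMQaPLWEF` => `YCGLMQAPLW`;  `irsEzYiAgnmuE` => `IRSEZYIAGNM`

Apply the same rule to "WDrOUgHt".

WDROUG

Rule — delete the last 2 characters, then convert every letter to uppercase.
Doing the same to "WDrOUgHt": "WDROUG".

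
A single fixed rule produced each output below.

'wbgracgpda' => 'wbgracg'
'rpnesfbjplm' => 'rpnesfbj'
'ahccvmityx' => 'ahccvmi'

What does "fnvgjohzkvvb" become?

fnvgjohzk

The pattern: delete the last 3 characters.
So "fnvgjohzkvvb" becomes "fnvgjohzk".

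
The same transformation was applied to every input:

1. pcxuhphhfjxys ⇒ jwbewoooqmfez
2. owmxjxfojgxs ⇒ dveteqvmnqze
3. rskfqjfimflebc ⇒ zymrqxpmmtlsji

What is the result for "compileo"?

In each case the input is transformed by: swap each adjacent pair of characters (1↔2, 3↔4, ...), then shift every letter 7 places forward in the alphabet (wrapping around).
Starting from "compileo": after the first operation, "ocpmlioe"; after the second, "vjwtspvl".

vjwtspvl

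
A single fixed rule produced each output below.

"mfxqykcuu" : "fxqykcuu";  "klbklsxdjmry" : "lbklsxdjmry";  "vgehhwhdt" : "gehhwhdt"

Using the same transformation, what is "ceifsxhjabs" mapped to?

What's happening: delete the first character.
On "ceifsxhjabs" that produces "eifsxhjabs".

eifsxhjabs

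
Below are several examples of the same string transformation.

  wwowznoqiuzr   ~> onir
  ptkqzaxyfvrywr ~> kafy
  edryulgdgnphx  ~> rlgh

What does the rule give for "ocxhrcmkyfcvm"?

xcyv

The rule is to keep one character in every 3, starting at position 3 (positions 3rd, 6th, 9th, ...).
Applying that to "ocxhrcmkyfcvm" gives "xcyv".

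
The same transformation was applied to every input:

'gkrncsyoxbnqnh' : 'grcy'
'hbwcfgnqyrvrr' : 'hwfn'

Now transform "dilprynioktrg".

Each output is the input with this applied: keep every other character starting from the first (positions 1st, 3rd, 5th, ...), then keep only the first 4 characters.
Applying both steps to "dilprynioktrg": "dlrnotg", then "dlrn".
(Check on "hbwcfgnqyrvrr": → "hwfnyvr" → "hwfn" ✓)

dlrn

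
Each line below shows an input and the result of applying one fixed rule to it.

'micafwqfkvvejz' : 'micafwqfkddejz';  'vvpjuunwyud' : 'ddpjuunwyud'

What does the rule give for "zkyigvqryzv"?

zkyigdqryzd

In each case the input is transformed by: replace every "v" with "d".
On "zkyigvqryzv" that produces "zkyigdqryzd".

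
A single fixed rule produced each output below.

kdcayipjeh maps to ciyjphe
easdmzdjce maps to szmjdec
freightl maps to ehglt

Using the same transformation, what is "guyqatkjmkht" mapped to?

In each case the input is transformed by: swap each adjacent pair of characters (1↔2, 3↔4, ...), then delete the first 3 characters.
Starting from "guyqatkjmkht": after the first operation, "ugqytajkkmth"; after the second, "ytajkkmth".

ytajkkmth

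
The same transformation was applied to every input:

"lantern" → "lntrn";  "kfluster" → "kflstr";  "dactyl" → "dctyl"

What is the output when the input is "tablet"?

tblt

Rule — remove every vowel.
On "tablet" that produces "tblt".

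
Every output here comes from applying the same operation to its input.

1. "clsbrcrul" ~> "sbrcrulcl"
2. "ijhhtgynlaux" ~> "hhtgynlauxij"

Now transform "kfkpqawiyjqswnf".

The transformation: move the first 2 characters to the end (rotate left by 2).
Doing the same to "kfkpqawiyjqswnf": "kpqawiyjqswnfkf".

kpqawiyjqswnfkf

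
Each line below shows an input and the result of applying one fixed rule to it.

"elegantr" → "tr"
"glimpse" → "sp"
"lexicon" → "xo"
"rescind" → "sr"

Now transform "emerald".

The transformation: sort the characters into reverse alphabetical order, then keep only the first 2 characters.
"emerald" → "rmleeda" → "rm".

rm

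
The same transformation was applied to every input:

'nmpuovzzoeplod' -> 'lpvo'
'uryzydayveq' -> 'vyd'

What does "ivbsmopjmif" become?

Looking at the pairs, the operation is to keep one character in every 3, starting at position 3 (positions 3rd, 6th, 9th, ...), then move the last character to the front.
On "ivbsmopjmif": the first step gives "bom", and the second then gives "mbo".

mbo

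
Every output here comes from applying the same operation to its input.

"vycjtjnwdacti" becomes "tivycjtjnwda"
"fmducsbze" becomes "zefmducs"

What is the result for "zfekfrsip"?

The transformation: move the last 3 characters to the front (rotate right by 3), then delete the first character.
Applying both steps to "zfekfrsip": "sipzfekfr", then "ipzfekfr".

ipzfekfr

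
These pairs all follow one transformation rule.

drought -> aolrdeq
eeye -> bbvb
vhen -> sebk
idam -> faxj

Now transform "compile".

zljmfib

In each case the input is transformed by: shift every letter 3 places backward in the alphabet (wrapping around).
So "compile" becomes "zljmfib".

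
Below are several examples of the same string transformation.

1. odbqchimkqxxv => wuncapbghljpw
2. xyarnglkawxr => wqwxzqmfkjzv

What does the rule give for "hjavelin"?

hmgizudk

The pattern: shift every letter 1 place backward in the alphabet (wrapping around), then move the last 2 characters to the front (rotate right by 2).
For "hjavelin", step one produces "gizudkhm"; step two turns that into "hmgizudk".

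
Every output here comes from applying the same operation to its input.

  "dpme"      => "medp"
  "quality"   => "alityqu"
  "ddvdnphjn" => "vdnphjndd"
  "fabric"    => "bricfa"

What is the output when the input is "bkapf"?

What's happening: move the first 2 characters to the end (rotate left by 2).
"bkapf" → "apfbk".

apfbk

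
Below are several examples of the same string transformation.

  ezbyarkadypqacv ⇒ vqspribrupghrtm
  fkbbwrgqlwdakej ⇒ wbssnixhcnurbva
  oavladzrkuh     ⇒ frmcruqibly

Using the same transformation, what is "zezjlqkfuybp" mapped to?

qvqachbwlpsg

Each output is the input with this applied: shift every letter 9 places backward in the alphabet (wrapping around).
So "zezjlqkfuybp" becomes "qvqachbwlpsg".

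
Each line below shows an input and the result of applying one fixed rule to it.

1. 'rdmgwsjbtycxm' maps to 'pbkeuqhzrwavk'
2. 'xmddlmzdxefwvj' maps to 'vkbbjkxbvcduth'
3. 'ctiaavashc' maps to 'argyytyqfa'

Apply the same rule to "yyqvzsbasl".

wwotxqzyqj

Each output is the input with this applied: shift every letter 2 places backward in the alphabet (wrapping around).
Applying that to "yyqvzsbasl" gives "wwotxqzyqj".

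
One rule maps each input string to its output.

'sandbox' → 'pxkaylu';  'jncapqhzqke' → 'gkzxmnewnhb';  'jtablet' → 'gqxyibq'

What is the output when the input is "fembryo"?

The transformation: shift every letter 3 places backward in the alphabet (wrapping around).
"fembryo" → "cbjyovl".

cbjyovl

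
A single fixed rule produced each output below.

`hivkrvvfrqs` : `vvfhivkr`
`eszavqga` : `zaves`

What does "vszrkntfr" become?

rknvsz

The rule is to delete the last 3 characters, then move the last 3 characters to the front (rotate right by 3).
"vszrkntfr" → "vszrkn" → "rknvsz".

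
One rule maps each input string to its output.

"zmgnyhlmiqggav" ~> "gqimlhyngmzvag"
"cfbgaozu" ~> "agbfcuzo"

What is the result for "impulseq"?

Each output is the input with this applied: move the last 3 characters to the front (rotate right by 3), then reverse the string.
Working it through for "impulseq": intermediate "seqimpul", final "lupmiqes".

lupmiqes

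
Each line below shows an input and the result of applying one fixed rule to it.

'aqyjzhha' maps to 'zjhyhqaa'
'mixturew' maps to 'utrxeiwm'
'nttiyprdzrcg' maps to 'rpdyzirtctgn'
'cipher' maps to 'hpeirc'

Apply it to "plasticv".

tsiaclvp

The rule is to swap the front and back halves of the string, then take characters alternately from the front and the back (1st, last, 2nd, 2nd-last, ...).
"plasticv" → "ticvplas" → "tsiaclvp".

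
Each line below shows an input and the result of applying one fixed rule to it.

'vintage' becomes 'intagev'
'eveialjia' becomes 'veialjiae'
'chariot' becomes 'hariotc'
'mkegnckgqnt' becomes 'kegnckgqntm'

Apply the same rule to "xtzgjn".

tzgjnx

Each output is the input with this applied: move the first character to the end.
Applying that to "xtzgjn" gives "tzgjnx".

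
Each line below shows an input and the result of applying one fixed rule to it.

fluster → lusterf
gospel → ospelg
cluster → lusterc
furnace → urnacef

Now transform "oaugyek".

augyeko

The rule is to move the first character to the end.
On "oaugyek" that produces "augyeko".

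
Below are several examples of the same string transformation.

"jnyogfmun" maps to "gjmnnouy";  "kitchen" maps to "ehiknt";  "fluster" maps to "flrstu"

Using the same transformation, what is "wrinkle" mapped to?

iklnrw

Rule — sort the characters into alphabetical order, then delete the first character.
Applying both steps to "wrinkle": "eiklnrw", then "iklnrw".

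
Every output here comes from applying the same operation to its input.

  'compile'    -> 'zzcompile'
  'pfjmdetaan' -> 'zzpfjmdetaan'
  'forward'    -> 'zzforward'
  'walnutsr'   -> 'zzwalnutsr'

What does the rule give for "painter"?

What's happening: prepend "zz".
For "painter" the result is "zzpainter".

zzpainter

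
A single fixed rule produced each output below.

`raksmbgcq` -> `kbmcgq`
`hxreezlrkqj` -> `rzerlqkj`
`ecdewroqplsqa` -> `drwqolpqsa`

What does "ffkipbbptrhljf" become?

kbppbrtlhfj

The pattern: swap each adjacent pair of characters (1↔2, 3↔4, ...), then delete the first 3 characters.
For "ffkipbbptrhljf", step one produces "ffikbppbrtlhfj"; step two turns that into "kbppbrtlhfj".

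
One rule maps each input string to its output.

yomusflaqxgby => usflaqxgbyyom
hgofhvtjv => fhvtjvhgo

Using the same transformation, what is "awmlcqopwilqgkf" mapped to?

lcqopwilqgkfawm

In each case the input is transformed by: move the first 3 characters to the end (rotate left by 3).
"awmlcqopwilqgkf" → "lcqopwilqgkfawm".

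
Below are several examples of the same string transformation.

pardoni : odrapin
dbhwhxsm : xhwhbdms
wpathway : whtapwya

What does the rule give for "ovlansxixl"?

ixsnalvolx

Each output is the input with this applied: move the last 2 characters to the front (rotate right by 2), then reverse the string.
Starting from "ovlansxixl": after the first operation, "xlovlansxi"; after the second, "ixsnalvolx".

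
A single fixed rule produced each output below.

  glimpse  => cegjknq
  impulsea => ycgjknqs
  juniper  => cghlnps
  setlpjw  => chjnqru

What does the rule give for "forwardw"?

What's happening: sort the characters into alphabetical order, then shift every letter 2 places backward in the alphabet (wrapping around).
On "forwardw": the first step gives "adforrww", and the second then gives "ybdmppuu".

ybdmppuu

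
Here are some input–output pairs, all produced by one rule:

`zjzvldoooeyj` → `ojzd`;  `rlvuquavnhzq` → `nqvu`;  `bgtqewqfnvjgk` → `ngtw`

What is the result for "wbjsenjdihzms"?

imjn

Each output is the input with this applied: keep one character in every 3, starting at position 3 (positions 3rd, 6th, 9th, ...), then swap the front and back halves of the string.
"wbjsenjdihzms" → "jnim" → "imjn".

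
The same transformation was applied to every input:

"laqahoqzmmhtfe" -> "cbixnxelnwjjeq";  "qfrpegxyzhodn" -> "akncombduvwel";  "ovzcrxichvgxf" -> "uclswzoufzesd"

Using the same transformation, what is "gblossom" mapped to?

ljdyilpp

Looking at the pairs, the operation is to shift every letter 3 places backward in the alphabet (wrapping around), then move the last 2 characters to the front (rotate right by 2).
Working it through for "gblossom": intermediate "dyilpplj", final "ljdyilpp".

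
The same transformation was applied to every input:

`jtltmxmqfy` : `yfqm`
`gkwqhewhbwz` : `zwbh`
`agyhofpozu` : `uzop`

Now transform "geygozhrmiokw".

wkoi

Looking at the pairs, the operation is to reverse the string, then keep only the first 4 characters.
For "geygozhrmiokw", step one produces "wkoimrhzogyeg"; step two turns that into "wkoi".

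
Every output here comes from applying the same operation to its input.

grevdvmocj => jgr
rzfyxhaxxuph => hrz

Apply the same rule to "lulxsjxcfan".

nlu

The pattern: move the first 2 characters to the end (rotate left by 2), then keep only the last 3 characters.
"lulxsjxcfan" → "lxsjxcfanlu" → "nlu".
(Check on "grevdvmocj": → "evdvmocjgr" → "jgr" ✓)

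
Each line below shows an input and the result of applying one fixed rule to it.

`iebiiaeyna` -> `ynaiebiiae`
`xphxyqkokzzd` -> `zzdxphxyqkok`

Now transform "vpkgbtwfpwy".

The transformation: move the last 3 characters to the front (rotate right by 3).
"vpkgbtwfpwy" → "pwyvpkgbtwf".

pwyvpkgbtwf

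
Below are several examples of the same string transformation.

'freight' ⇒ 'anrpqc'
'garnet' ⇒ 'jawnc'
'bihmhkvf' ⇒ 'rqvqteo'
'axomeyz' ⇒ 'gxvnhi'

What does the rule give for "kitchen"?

What's happening: delete the first character, then shift every letter 9 places forward in the alphabet (wrapping around).
Applying both steps to "kitchen": "itchen", then "rclqnw".

rclqnw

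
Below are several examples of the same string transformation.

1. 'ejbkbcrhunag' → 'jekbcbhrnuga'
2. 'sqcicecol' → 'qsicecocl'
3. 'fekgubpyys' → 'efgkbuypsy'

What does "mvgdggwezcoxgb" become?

The rule is to swap each adjacent pair of characters (1↔2, 3↔4, ...).
"mvgdggwezcoxgb" → "vmdgggewczxobg".

vmdgggewczxobg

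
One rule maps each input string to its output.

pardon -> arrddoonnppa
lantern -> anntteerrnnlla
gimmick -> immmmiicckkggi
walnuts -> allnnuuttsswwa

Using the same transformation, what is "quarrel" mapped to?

The pattern: double every character, then move the first 3 characters to the end (rotate left by 3).
"quarrel" → "qquuaarrrreell" → "uaarrrreellqqu".

uaarrrreellqqu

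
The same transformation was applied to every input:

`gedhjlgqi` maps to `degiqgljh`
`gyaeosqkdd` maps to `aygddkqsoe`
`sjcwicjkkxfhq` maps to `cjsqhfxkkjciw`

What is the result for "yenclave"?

neyevalc

The pattern: reverse the string, then move the last 3 characters to the front (rotate right by 3).
"yenclave" → "neyevalc".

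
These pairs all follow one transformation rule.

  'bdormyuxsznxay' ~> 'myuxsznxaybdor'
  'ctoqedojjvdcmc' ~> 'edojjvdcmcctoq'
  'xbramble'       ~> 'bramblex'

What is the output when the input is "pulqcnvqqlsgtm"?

cnvqqlsgtmpulq

The pattern: move the last 3 characters to the front (rotate right by 3), then swap the front and back halves of the string.
For "pulqcnvqqlsgtm", step one produces "gtmpulqcnvqqls"; step two turns that into "cnvqqlsgtmpulq".
(Check on "xbramble": → "blexbram" → "bramblex" ✓)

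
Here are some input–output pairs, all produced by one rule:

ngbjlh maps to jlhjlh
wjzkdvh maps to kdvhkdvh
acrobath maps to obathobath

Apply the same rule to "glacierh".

The pattern: delete the first 3 characters, then write the whole string twice.
Applying that to "glacierh" gives "cierhcierh".

cierhcierh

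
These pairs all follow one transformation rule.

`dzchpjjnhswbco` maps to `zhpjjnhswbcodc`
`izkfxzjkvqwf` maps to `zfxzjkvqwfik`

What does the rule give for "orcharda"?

rhardaoc

Rule — move the first 2 characters to the end (rotate left by 2), then swap the first and last characters.
For "orcharda", step one produces "chardaor"; step two turns that into "rhardaoc".
(Check on "izkfxzjkvqwf": → "kfxzjkvqwfiz" → "zfxzjkvqwfik" ✓)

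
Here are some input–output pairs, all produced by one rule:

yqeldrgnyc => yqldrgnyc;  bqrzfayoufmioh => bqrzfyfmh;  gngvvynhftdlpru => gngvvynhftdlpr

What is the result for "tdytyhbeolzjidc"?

tdytyhblzjdc

The pattern: remove every vowel.
So "tdytyhbeolzjidc" becomes "tdytyhblzjdc".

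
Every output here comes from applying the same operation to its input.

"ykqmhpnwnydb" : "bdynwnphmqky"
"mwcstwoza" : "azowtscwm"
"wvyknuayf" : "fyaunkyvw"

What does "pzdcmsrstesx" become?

xsetsrsmcdzp

In each case the input is transformed by: reverse the string.
Doing the same to "pzdcmsrstesx": "xsetsrsmcdzp".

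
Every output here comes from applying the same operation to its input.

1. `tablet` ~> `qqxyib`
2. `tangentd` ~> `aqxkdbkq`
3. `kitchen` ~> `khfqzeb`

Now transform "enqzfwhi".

fbknwcte

The transformation: move the last character to the front, then shift every letter 3 places backward in the alphabet (wrapping around).
On "enqzfwhi": the first step gives "ienqzfwh", and the second then gives "fbknwcte".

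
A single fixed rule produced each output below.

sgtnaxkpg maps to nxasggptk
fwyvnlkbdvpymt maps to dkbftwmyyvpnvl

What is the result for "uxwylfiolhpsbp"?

What's happening: take characters alternately from the front and the back (1st, last, 2nd, 2nd-last, ...), then move the last 3 characters to the front (rotate right by 3).
Applying both steps to "uxwylfiolhpsbp": "upxbwsyplhflio", then "lioupxbwsyplhf".

lioupxbwsyplhf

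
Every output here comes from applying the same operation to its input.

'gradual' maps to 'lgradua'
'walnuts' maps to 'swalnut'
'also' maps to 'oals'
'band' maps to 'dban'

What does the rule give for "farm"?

The pattern: move the last character to the front.
Doing the same to "farm": "mfar".

mfar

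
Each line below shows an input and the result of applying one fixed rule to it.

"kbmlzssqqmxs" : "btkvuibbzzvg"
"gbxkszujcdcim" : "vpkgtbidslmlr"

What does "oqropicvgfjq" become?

Each output is the input with this applied: shift every letter 9 places forward in the alphabet (wrapping around), then move the last character to the front.
For "oqropicvgfjq", step one produces "xzaxyrleposz"; step two turns that into "zxzaxyrlepos".

zxzaxyrlepos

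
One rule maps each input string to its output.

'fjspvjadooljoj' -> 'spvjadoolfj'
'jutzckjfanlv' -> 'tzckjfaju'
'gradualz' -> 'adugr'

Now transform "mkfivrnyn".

fivrmk

What's happening: delete the last 3 characters, then move the first 2 characters to the end (rotate left by 2).
Starting from "mkfivrnyn": after the first operation, "mkfivr"; after the second, "fivrmk".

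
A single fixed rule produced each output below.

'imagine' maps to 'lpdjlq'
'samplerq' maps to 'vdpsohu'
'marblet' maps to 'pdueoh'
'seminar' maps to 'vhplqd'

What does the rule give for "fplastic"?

isodvwl

What's happening: delete the last character, then shift every letter 3 places forward in the alphabet (wrapping around).
Working it through for "fplastic": intermediate "fplasti", final "isodvwl".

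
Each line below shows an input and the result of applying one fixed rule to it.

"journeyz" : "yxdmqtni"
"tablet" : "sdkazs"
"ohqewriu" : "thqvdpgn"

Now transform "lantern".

The rule is to reverse the string, then shift every letter 1 place backward in the alphabet (wrapping around).
On "lantern" that produces "mqdsmzk".
(Check on "journeyz": → "zyenruoj" → "yxdmqtni" ✓)

mqdsmzk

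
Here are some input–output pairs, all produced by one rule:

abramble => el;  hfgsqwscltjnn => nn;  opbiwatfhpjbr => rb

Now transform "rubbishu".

uh

The transformation: reverse the string, then keep only the first 2 characters.
"rubbishu" → "uhsibbur" → "uh".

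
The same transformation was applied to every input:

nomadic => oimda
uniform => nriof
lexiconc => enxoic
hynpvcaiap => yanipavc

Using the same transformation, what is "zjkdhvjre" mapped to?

In each case the input is transformed by: take characters alternately from the front and the back (1st, last, 2nd, 2nd-last, ...), then delete the first 2 characters.
"zjkdhvjre" → "zejrkjdvh" → "jrkjdvh".

jrkjdvh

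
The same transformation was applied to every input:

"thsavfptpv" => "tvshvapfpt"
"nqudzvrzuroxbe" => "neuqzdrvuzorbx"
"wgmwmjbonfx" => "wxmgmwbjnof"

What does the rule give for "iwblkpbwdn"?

inbwklbpdw

The rule is to move the last character to the front, then swap each adjacent pair of characters (1↔2, 3↔4, ...).
So "iwblkpbwdn" becomes "inbwklbpdw".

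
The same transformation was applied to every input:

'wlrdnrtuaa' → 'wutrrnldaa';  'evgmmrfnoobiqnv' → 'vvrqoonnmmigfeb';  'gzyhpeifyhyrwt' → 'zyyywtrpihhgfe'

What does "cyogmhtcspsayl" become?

In each case the input is transformed by: sort the characters into reverse alphabetical order.
For "cyogmhtcspsayl" the result is "yytsspomlhgcca".

yytsspomlhgcca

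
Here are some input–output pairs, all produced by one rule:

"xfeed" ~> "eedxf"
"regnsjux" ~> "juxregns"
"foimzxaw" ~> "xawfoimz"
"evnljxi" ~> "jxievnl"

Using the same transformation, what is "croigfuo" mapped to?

fuocroig

What's happening: move the last 3 characters to the front (rotate right by 3).
On "croigfuo" that produces "fuocroig".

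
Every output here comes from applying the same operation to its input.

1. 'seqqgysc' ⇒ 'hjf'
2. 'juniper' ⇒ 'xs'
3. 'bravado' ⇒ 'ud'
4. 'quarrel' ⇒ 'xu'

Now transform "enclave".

qd

Each output is the input with this applied: shift every letter 3 places forward in the alphabet (wrapping around), then keep one character in every 3, starting at position 2 (positions 2nd, 5th, 8th, ...).
"enclave" → "hqfodyh" → "qd".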